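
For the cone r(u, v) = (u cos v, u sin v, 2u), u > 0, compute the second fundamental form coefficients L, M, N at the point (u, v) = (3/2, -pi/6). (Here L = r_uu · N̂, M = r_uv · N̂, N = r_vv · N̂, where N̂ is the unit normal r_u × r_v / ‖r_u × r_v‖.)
L = 0;  M = 0;  N = 3*sqrt(5)/5

Compute the unit normal N̂(u, v) = (-2*sqrt(5)*u*cos(v)/(5*Abs(u)), -2*sqrt(5)*u*sin(v)/(5*Abs(u)), sqrt(5)*u/(5*Abs(u))), and the second partials r_uu, r_uv, r_vv. Take dot products:
  L(u, v) = r_uu · N̂ = 0,
  M(u, v) = r_uv · N̂ = 0,
  N(u, v) = r_vv · N̂ = 2*sqrt(5)*u^2/(5*Abs(u)).
Evaluating at (u, v) = (3/2, -pi/6):
  L = 0, M = 0, N = 3*sqrt(5)/5.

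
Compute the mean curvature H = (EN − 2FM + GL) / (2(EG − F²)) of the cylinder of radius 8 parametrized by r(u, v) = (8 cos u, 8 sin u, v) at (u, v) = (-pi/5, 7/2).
H = -1/16

With E = 64, F = 0, G = 1, L = -8, M = 0, N = 0, assemble
  H = (EN − 2FM + GL) / (2(EG − F²)) = -1/16.
At (u, v) = (-pi/5, 7/2): H = -1/16.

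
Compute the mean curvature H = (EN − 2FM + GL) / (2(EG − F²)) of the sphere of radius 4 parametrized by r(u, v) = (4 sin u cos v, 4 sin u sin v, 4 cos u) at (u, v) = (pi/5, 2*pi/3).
H = -1/4

With E = 16, F = 0, G = 16*sin(u)^2, L = -4*sin(u)/Abs(sin(u)), M = 0, N = -4*sin(u)^3/Abs(sin(u)), assemble
  H = (EN − 2FM + GL) / (2(EG − F²)) = -sin(u)/(4*Abs(sin(u))).
At (u, v) = (pi/5, 2*pi/3): H = -1/4.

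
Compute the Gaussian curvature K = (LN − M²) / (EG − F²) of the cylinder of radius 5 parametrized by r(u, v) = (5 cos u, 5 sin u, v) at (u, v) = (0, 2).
K = 0

Coefficients of the first fundamental form: E = 25, F = 0, G = 1.
Coefficients of the second fundamental form: L = -5, M = 0, N = 0.
Assemble K = (LN − M²)/(EG − F²) = 0. At (u, v) = (0, 2): K = 0.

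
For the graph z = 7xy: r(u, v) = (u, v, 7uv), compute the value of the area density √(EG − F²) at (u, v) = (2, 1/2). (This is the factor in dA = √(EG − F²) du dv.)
√(EG − F²)|_{(2, 1/2)} = 3*sqrt(93)/2

E = 49*v^2 + 1, F = 49*u*v, G = 49*u^2 + 1, so EG − F² = 49*u^2 + 49*v^2 + 1. Taking the positive square root: √(EG − F²) = sqrt(49*u^2 + 49*v^2 + 1). At (u, v) = (2, 1/2): 3*sqrt(93)/2.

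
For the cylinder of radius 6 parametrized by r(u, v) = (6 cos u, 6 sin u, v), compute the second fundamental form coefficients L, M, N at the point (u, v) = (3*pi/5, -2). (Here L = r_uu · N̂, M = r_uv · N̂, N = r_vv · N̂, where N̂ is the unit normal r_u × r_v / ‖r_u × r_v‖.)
L = -6;  M = 0;  N = 0

Compute the unit normal N̂(u, v) = (cos(u), sin(u), 0), and the second partials r_uu, r_uv, r_vv. Take dot products:
  L(u, v) = r_uu · N̂ = -6,
  M(u, v) = r_uv · N̂ = 0,
  N(u, v) = r_vv · N̂ = 0.
Evaluating at (u, v) = (3*pi/5, -2):
  L = -6, M = 0, N = 0.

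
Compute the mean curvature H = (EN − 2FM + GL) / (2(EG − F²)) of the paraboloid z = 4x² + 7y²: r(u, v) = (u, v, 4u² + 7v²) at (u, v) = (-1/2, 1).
H = 907*sqrt(213)/45369

With E = 64*u^2 + 1, F = 112*u*v, G = 196*v^2 + 1, L = 8/sqrt(64*u^2 + 196*v^2 + 1), M = 0, N = 14/sqrt(64*u^2 + 196*v^2 + 1), assemble
  H = (EN − 2FM + GL) / (2(EG − F²)) = (448*u^2 + 784*v^2 + 11)/(64*u^2 + 196*v^2 + 1)^(3/2).
At (u, v) = (-1/2, 1): H = 907*sqrt(213)/45369.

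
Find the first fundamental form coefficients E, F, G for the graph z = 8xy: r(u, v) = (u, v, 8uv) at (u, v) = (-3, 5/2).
E = 401;  F = -480;  G = 577

Partials: r_u = (1, 0, 8*v), r_v = (0, 1, 8*u). As functions of (u, v):
  E = r_u · r_u = 64*v^2 + 1,
  F = r_u · r_v = 64*u*v,
  G = r_v · r_v = 64*u^2 + 1.
Evaluating at (u, v) = (-3, 5/2): E = 401, F = -480, G = 577.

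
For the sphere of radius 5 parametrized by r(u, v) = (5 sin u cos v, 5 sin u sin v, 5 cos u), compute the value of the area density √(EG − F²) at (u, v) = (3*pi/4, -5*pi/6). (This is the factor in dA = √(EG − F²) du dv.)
√(EG − F²)|_{(3*pi/4, -5*pi/6)} = 25*sqrt(2)/2

E = 25, F = 0, G = 25*sin(u)^2, so EG − F² = 625*sin(u)^2. Taking the positive square root: √(EG − F²) = 25*Abs(sin(u)). At (u, v) = (3*pi/4, -5*pi/6): 25*sqrt(2)/2.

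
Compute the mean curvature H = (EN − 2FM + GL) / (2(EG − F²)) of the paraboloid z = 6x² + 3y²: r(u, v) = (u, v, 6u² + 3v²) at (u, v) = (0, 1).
H = 225*sqrt(37)/1369

With E = 144*u^2 + 1, F = 72*u*v, G = 36*v^2 + 1, L = 12/sqrt(144*u^2 + 36*v^2 + 1), M = 0, N = 6/sqrt(144*u^2 + 36*v^2 + 1), assemble
  H = (EN − 2FM + GL) / (2(EG − F²)) = 9*(48*u^2 + 24*v^2 + 1)/(144*u^2 + 36*v^2 + 1)^(3/2).
At (u, v) = (0, 1): H = 225*sqrt(37)/1369.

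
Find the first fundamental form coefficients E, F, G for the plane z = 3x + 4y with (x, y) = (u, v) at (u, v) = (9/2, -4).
E = 10;  F = 12;  G = 17

Partials: r_u = (1, 0, 3), r_v = (0, 1, 4). As functions of (u, v):
  E = r_u · r_u = 10,
  F = r_u · r_v = 12,
  G = r_v · r_v = 17.
Evaluating at (u, v) = (9/2, -4): E = 10, F = 12, G = 17.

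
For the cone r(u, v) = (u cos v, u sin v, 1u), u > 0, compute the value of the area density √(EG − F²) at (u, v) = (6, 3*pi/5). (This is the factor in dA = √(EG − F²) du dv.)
√(EG − F²)|_{(6, 3*pi/5)} = 6*sqrt(2)

E = 2, F = 0, G = u^2, so EG − F² = 2*u^2. Taking the positive square root: √(EG − F²) = sqrt(2)*Abs(u). At (u, v) = (6, 3*pi/5): 6*sqrt(2).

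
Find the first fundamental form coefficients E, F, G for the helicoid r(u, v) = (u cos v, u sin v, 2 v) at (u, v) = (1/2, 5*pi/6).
E = 1;  F = 0;  G = 17/4

Partials: r_u = (cos(v), sin(v), 0), r_v = (-u*sin(v), u*cos(v), 2). As functions of (u, v):
  E = r_u · r_u = 1,
  F = r_u · r_v = 0,
  G = r_v · r_v = u^2 + 4.
Evaluating at (u, v) = (1/2, 5*pi/6): E = 1, F = 0, G = 17/4.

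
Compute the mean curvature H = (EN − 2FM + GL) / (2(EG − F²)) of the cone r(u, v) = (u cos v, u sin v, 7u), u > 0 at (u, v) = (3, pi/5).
H = 7*sqrt(2)/60

With E = 50, F = 0, G = u^2, L = 0, M = 0, N = 7*sqrt(2)*u^2/(10*Abs(u)), assemble
  H = (EN − 2FM + GL) / (2(EG − F²)) = 7*sqrt(2)/(20*Abs(u)).
At (u, v) = (3, pi/5): H = 7*sqrt(2)/60.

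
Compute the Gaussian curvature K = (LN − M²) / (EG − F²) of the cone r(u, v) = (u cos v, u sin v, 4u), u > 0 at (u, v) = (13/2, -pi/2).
K = 0

Coefficients of the first fundamental form: E = 17, F = 0, G = u^2.
Coefficients of the second fundamental form: L = 0, M = 0, N = 4*sqrt(17)*u^2/(17*Abs(u)).
Assemble K = (LN − M²)/(EG − F²) = 0. At (u, v) = (13/2, -pi/2): K = 0.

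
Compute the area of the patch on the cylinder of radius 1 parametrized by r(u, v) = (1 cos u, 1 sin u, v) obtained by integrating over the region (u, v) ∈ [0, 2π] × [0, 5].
Area = 10*pi

Area = ∫∫ √(EG − F²) du dv with √(EG − F²) = 1. Integrating over [0, 2π] × [0, 5] gives 10*pi.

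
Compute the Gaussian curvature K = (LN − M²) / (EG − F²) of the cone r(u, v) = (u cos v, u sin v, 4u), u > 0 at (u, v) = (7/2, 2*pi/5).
K = 0

Coefficients of the first fundamental form: E = 17, F = 0, G = u^2.
Coefficients of the second fundamental form: L = 0, M = 0, N = 4*sqrt(17)*u^2/(17*Abs(u)).
Assemble K = (LN − M²)/(EG − F²) = 0. At (u, v) = (7/2, 2*pi/5): K = 0.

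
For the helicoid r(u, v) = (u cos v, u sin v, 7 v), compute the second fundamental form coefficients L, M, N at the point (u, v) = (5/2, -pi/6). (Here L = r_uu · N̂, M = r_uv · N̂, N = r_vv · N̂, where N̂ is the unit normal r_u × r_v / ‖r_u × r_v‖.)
L = 0;  M = -14*sqrt(221)/221;  N = 0

Compute the unit normal N̂(u, v) = (7*sin(v)/sqrt(u^2 + 49), -7*cos(v)/sqrt(u^2 + 49), u/sqrt(u^2 + 49)), and the second partials r_uu, r_uv, r_vv. Take dot products:
  L(u, v) = r_uu · N̂ = 0,
  M(u, v) = r_uv · N̂ = -7/sqrt(u^2 + 49),
  N(u, v) = r_vv · N̂ = 0.
Evaluating at (u, v) = (5/2, -pi/6):
  L = 0, M = -14*sqrt(221)/221, N = 0.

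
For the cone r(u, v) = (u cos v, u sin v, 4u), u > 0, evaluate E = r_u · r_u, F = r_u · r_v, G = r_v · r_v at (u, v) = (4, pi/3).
E = 17;  F = 0;  G = 16

Partials: r_u = (cos(v), sin(v), 4), r_v = (-u*sin(v), u*cos(v), 0). As functions of (u, v):
  E = r_u · r_u = 17,
  F = r_u · r_v = 0,
  G = r_v · r_v = u^2.
Evaluating at (u, v) = (4, pi/3): E = 17, F = 0, G = 16.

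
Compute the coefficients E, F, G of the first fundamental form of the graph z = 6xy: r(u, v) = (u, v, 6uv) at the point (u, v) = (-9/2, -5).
E = 901;  F = 810;  G = 730

Partials: r_u = (1, 0, 6*v), r_v = (0, 1, 6*u). As functions of (u, v):
  E = r_u · r_u = 36*v^2 + 1,
  F = r_u · r_v = 36*u*v,
  G = r_v · r_v = 36*u^2 + 1.
Evaluating at (u, v) = (-9/2, -5): E = 901, F = 810, G = 730.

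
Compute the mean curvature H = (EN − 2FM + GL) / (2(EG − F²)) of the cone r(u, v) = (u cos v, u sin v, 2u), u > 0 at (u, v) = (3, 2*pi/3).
H = sqrt(5)/15

With E = 5, F = 0, G = u^2, L = 0, M = 0, N = 2*sqrt(5)*u^2/(5*Abs(u)), assemble
  H = (EN − 2FM + GL) / (2(EG − F²)) = sqrt(5)/(5*Abs(u)).
At (u, v) = (3, 2*pi/3): H = sqrt(5)/15.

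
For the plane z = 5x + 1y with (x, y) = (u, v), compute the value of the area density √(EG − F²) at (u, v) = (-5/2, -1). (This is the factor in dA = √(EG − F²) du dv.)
√(EG − F²)|_{(-5/2, -1)} = 3*sqrt(3)

E = 26, F = 5, G = 2, so EG − F² = 27. Taking the positive square root: √(EG − F²) = 3*sqrt(3). At (u, v) = (-5/2, -1): 3*sqrt(3).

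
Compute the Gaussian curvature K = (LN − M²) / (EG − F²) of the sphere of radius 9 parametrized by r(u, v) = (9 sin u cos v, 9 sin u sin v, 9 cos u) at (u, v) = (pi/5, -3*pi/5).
K = 1/81

Coefficients of the first fundamental form: E = 81, F = 0, G = 81*sin(u)^2.
Coefficients of the second fundamental form: L = -9*sin(u)/Abs(sin(u)), M = 0, N = -9*sin(u)^3/Abs(sin(u)).
Assemble K = (LN − M²)/(EG − F²) = 1/81. At (u, v) = (pi/5, -3*pi/5): K = 1/81.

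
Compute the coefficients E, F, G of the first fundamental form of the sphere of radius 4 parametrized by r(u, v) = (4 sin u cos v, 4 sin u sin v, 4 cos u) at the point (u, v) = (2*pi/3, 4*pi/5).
E = 16;  F = 0;  G = 12

Partials: r_u = (4*cos(u)*cos(v), 4*sin(v)*cos(u), -4*sin(u)), r_v = (-4*sin(u)*sin(v), 4*sin(u)*cos(v), 0). As functions of (u, v):
  E = r_u · r_u = 16,
  F = r_u · r_v = 0,
  G = r_v · r_v = 16*sin(u)^2.
Evaluating at (u, v) = (2*pi/3, 4*pi/5): E = 16, F = 0, G = 12.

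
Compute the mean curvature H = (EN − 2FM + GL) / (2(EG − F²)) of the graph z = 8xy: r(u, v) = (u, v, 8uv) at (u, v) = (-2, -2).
H = -2048*sqrt(57)/87723

With E = 64*v^2 + 1, F = 64*u*v, G = 64*u^2 + 1, L = 0, M = 8/sqrt(64*u^2 + 64*v^2 + 1), N = 0, assemble
  H = (EN − 2FM + GL) / (2(EG − F²)) = -512*u*v/(64*u^2 + 64*v^2 + 1)^(3/2).
At (u, v) = (-2, -2): H = -2048*sqrt(57)/87723.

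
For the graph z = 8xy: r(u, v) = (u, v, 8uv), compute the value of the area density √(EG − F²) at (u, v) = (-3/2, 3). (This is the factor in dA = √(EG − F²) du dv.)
√(EG − F²)|_{(-3/2, 3)} = sqrt(721)

E = 64*v^2 + 1, F = 64*u*v, G = 64*u^2 + 1, so EG − F² = 64*u^2 + 64*v^2 + 1. Taking the positive square root: √(EG − F²) = sqrt(64*u^2 + 64*v^2 + 1). At (u, v) = (-3/2, 3): sqrt(721).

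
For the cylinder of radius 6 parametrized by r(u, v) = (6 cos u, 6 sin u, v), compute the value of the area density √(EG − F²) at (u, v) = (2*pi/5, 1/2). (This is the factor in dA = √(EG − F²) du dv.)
√(EG − F²)|_{(2*pi/5, 1/2)} = 6

E = 36, F = 0, G = 1, so EG − F² = 36. Taking the positive square root: √(EG − F²) = 6. At (u, v) = (2*pi/5, 1/2): 6.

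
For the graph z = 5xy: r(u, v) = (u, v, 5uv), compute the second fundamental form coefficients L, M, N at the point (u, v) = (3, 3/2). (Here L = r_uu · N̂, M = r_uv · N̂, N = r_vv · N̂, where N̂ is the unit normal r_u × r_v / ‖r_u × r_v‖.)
L = 0;  M = 10*sqrt(1129)/1129;  N = 0

Compute the unit normal N̂(u, v) = (-5*v/sqrt(25*u^2 + 25*v^2 + 1), -5*u/sqrt(25*u^2 + 25*v^2 + 1), 1/sqrt(25*u^2 + 25*v^2 + 1)), and the second partials r_uu, r_uv, r_vv. Take dot products:
  L(u, v) = r_uu · N̂ = 0,
  M(u, v) = r_uv · N̂ = 5/sqrt(25*u^2 + 25*v^2 + 1),
  N(u, v) = r_vv · N̂ = 0.
Evaluating at (u, v) = (3, 3/2):
  L = 0, M = 10*sqrt(1129)/1129, N = 0.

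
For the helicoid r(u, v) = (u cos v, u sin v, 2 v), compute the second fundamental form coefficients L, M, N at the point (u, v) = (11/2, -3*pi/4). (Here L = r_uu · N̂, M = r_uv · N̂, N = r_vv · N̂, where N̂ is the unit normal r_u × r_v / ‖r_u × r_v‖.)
L = 0;  M = -4*sqrt(137)/137;  N = 0

Compute the unit normal N̂(u, v) = (2*sin(v)/sqrt(u^2 + 4), -2*cos(v)/sqrt(u^2 + 4), u/sqrt(u^2 + 4)), and the second partials r_uu, r_uv, r_vv. Take dot products:
  L(u, v) = r_uu · N̂ = 0,
  M(u, v) = r_uv · N̂ = -2/sqrt(u^2 + 4),
  N(u, v) = r_vv · N̂ = 0.
Evaluating at (u, v) = (11/2, -3*pi/4):
  L = 0, M = -4*sqrt(137)/137, N = 0.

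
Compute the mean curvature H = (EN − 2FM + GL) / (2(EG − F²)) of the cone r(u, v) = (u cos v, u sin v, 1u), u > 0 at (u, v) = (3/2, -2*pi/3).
H = sqrt(2)/6

With E = 2, F = 0, G = u^2, L = 0, M = 0, N = sqrt(2)*u^2/(2*Abs(u)), assemble
  H = (EN − 2FM + GL) / (2(EG − F²)) = sqrt(2)/(4*Abs(u)).
At (u, v) = (3/2, -2*pi/3): H = sqrt(2)/6.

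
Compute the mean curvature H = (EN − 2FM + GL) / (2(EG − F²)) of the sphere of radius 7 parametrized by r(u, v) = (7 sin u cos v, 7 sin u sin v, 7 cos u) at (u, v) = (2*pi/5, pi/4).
H = -1/7

With E = 49, F = 0, G = 49*sin(u)^2, L = -7*sin(u)/Abs(sin(u)), M = 0, N = -7*sin(u)^3/Abs(sin(u)), assemble
  H = (EN − 2FM + GL) / (2(EG − F²)) = -sin(u)/(7*Abs(sin(u))).
At (u, v) = (2*pi/5, pi/4): H = -1/7.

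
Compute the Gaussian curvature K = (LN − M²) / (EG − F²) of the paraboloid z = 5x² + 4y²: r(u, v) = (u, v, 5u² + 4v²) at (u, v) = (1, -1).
K = 16/5445

Coefficients of the first fundamental form: E = 100*u^2 + 1, F = 80*u*v, G = 64*v^2 + 1.
Coefficients of the second fundamental form: L = 10/sqrt(100*u^2 + 64*v^2 + 1), M = 0, N = 8/sqrt(100*u^2 + 64*v^2 + 1).
Assemble K = (LN − M²)/(EG − F²) = 80/(10000*u^4 + 12800*u^2*v^2 + 200*u^2 + 4096*v^4 + 128*v^2 + 1). At (u, v) = (1, -1): K = 16/5445.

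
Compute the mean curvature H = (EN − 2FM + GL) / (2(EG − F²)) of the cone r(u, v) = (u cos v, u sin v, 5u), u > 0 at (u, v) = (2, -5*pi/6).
H = 5*sqrt(26)/104

With E = 26, F = 0, G = u^2, L = 0, M = 0, N = 5*sqrt(26)*u^2/(26*Abs(u)), assemble
  H = (EN − 2FM + GL) / (2(EG − F²)) = 5*sqrt(26)/(52*Abs(u)).
At (u, v) = (2, -5*pi/6): H = 5*sqrt(26)/104.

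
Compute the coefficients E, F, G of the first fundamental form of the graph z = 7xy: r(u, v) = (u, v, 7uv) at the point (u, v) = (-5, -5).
E = 1226;  F = 1225;  G = 1226

Partials: r_u = (1, 0, 7*v), r_v = (0, 1, 7*u). As functions of (u, v):
  E = r_u · r_u = 49*v^2 + 1,
  F = r_u · r_v = 49*u*v,
  G = r_v · r_v = 49*u^2 + 1.
Evaluating at (u, v) = (-5, -5): E = 1226, F = 1225, G = 1226.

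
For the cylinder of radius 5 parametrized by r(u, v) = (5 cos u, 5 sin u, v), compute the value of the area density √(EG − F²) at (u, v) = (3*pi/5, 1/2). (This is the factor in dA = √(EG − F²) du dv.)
√(EG − F²)|_{(3*pi/5, 1/2)} = 5

E = 25, F = 0, G = 1, so EG − F² = 25. Taking the positive square root: √(EG − F²) = 5. At (u, v) = (3*pi/5, 1/2): 5.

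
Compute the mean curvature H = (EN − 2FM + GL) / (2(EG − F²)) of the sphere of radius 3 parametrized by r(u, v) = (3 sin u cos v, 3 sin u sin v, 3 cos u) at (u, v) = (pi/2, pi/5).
H = -1/3

With E = 9, F = 0, G = 9*sin(u)^2, L = -3*sin(u)/Abs(sin(u)), M = 0, N = -3*sin(u)^3/Abs(sin(u)), assemble
  H = (EN − 2FM + GL) / (2(EG − F²)) = -sin(u)/(3*Abs(sin(u))).
At (u, v) = (pi/2, pi/5): H = -1/3.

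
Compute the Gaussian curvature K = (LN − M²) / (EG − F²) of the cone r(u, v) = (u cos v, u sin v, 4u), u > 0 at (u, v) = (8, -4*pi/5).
K = 0

Coefficients of the first fundamental form: E = 17, F = 0, G = u^2.
Coefficients of the second fundamental form: L = 0, M = 0, N = 4*sqrt(17)*u^2/(17*Abs(u)).
Assemble K = (LN − M²)/(EG − F²) = 0. At (u, v) = (8, -4*pi/5): K = 0.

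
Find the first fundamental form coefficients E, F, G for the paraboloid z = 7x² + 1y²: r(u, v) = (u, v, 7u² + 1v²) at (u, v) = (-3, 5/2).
E = 1765;  F = -210;  G = 26

Partials: r_u = (1, 0, 14*u), r_v = (0, 1, 2*v). As functions of (u, v):
  E = r_u · r_u = 196*u^2 + 1,
  F = r_u · r_v = 28*u*v,
  G = r_v · r_v = 4*v^2 + 1.
Evaluating at (u, v) = (-3, 5/2): E = 1765, F = -210, G = 26.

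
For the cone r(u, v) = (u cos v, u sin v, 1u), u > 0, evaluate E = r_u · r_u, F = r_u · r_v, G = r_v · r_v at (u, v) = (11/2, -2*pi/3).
E = 2;  F = 0;  G = 121/4

Partials: r_u = (cos(v), sin(v), 1), r_v = (-u*sin(v), u*cos(v), 0). As functions of (u, v):
  E = r_u · r_u = 2,
  F = r_u · r_v = 0,
  G = r_v · r_v = u^2.
Evaluating at (u, v) = (11/2, -2*pi/3): E = 2, F = 0, G = 121/4.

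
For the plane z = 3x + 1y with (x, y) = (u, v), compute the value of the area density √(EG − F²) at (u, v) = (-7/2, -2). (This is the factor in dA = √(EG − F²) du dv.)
√(EG − F²)|_{(-7/2, -2)} = sqrt(11)

E = 10, F = 3, G = 2, so EG − F² = 11. Taking the positive square root: √(EG − F²) = sqrt(11). At (u, v) = (-7/2, -2): sqrt(11).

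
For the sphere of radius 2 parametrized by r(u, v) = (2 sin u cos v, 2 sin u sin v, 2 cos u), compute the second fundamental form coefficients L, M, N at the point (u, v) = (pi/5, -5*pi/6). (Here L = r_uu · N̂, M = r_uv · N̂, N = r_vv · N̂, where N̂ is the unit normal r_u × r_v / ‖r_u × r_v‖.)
L = -2;  M = 0;  N = -5/4 + sqrt(5)/4

Compute the unit normal N̂(u, v) = (sin(u)^2*cos(v)/Abs(sin(u)), sin(u)^2*sin(v)/Abs(sin(u)), sin(2*u)/(2*Abs(sin(u)))), and the second partials r_uu, r_uv, r_vv. Take dot products:
  L(u, v) = r_uu · N̂ = -2*sin(u)/Abs(sin(u)),
  M(u, v) = r_uv · N̂ = 0,
  N(u, v) = r_vv · N̂ = -2*sin(u)^3/Abs(sin(u)).
Evaluating at (u, v) = (pi/5, -5*pi/6):
  L = -2, M = 0, N = -5/4 + sqrt(5)/4.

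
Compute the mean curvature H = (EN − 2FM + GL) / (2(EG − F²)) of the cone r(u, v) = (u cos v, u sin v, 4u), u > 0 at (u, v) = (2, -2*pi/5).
H = sqrt(17)/17

With E = 17, F = 0, G = u^2, L = 0, M = 0, N = 4*sqrt(17)*u^2/(17*Abs(u)), assemble
  H = (EN − 2FM + GL) / (2(EG − F²)) = 2*sqrt(17)/(17*Abs(u)).
At (u, v) = (2, -2*pi/5): H = sqrt(17)/17.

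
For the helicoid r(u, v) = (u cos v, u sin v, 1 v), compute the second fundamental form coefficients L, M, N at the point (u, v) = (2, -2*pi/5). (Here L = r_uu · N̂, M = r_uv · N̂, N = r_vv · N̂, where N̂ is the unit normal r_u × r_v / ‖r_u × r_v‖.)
L = 0;  M = -sqrt(5)/5;  N = 0

Compute the unit normal N̂(u, v) = (sin(v)/sqrt(u^2 + 1), -cos(v)/sqrt(u^2 + 1), u/sqrt(u^2 + 1)), and the second partials r_uu, r_uv, r_vv. Take dot products:
  L(u, v) = r_uu · N̂ = 0,
  M(u, v) = r_uv · N̂ = -1/sqrt(u^2 + 1),
  N(u, v) = r_vv · N̂ = 0.
Evaluating at (u, v) = (2, -2*pi/5):
  L = 0, M = -sqrt(5)/5, N = 0.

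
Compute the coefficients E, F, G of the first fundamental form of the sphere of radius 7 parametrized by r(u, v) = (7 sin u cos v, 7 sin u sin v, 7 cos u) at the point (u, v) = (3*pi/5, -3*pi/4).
E = 49;  F = 0;  G = 49*sqrt(5)/8 + 245/8

Partials: r_u = (7*cos(u)*cos(v), 7*sin(v)*cos(u), -7*sin(u)), r_v = (-7*sin(u)*sin(v), 7*sin(u)*cos(v), 0). As functions of (u, v):
  E = r_u · r_u = 49,
  F = r_u · r_v = 0,
  G = r_v · r_v = 49*sin(u)^2.
Evaluating at (u, v) = (3*pi/5, -3*pi/4): E = 49, F = 0, G = 49*sqrt(5)/8 + 245/8.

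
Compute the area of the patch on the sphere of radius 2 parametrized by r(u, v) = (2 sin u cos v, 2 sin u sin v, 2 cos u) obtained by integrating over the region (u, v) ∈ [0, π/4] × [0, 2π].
Area = 4*pi*(2 - sqrt(2))

Area = ∫∫ √(EG − F²) du dv with √(EG − F²) = 4*Abs(sin(u)). Integrating over [0, π/4] × [0, 2π] gives 4*pi*(2 - sqrt(2)).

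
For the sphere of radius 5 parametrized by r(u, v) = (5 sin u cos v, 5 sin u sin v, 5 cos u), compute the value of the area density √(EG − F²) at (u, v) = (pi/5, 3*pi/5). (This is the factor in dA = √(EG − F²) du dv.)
√(EG − F²)|_{(pi/5, 3*pi/5)} = 25*sqrt(10 - 2*sqrt(5))/4

E = 25, F = 0, G = 25*sin(u)^2, so EG − F² = 625*sin(u)^2. Taking the positive square root: √(EG − F²) = 25*Abs(sin(u)). At (u, v) = (pi/5, 3*pi/5): 25*sqrt(10 - 2*sqrt(5))/4.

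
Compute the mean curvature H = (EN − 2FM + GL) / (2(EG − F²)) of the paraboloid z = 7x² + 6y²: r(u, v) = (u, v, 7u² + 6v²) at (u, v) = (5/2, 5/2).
H = 13663*sqrt(2126)/4519876

With E = 196*u^2 + 1, F = 168*u*v, G = 144*v^2 + 1, L = 14/sqrt(196*u^2 + 144*v^2 + 1), M = 0, N = 12/sqrt(196*u^2 + 144*v^2 + 1), assemble
  H = (EN − 2FM + GL) / (2(EG − F²)) = (1176*u^2 + 1008*v^2 + 13)/(196*u^2 + 144*v^2 + 1)^(3/2).
At (u, v) = (5/2, 5/2): H = 13663*sqrt(2126)/4519876.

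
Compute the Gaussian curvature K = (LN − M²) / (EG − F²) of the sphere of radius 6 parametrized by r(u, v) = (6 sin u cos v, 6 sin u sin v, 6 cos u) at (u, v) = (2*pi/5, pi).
K = 1/36

Coefficients of the first fundamental form: E = 36, F = 0, G = 36*sin(u)^2.
Coefficients of the second fundamental form: L = -6*sin(u)/Abs(sin(u)), M = 0, N = -6*sin(u)^3/Abs(sin(u)).
Assemble K = (LN − M²)/(EG − F²) = 1/36. At (u, v) = (2*pi/5, pi): K = 1/36.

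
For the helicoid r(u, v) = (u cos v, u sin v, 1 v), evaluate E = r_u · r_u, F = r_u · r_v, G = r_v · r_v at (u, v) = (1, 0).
E = 1;  F = 0;  G = 2

Partials: r_u = (cos(v), sin(v), 0), r_v = (-u*sin(v), u*cos(v), 1). As functions of (u, v):
  E = r_u · r_u = 1,
  F = r_u · r_v = 0,
  G = r_v · r_v = u^2 + 1.
Evaluating at (u, v) = (1, 0): E = 1, F = 0, G = 2.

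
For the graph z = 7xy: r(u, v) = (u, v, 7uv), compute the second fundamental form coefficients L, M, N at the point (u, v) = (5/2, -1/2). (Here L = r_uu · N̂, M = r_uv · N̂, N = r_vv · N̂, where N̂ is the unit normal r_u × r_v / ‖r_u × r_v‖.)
L = 0;  M = 7*sqrt(142)/213;  N = 0

Compute the unit normal N̂(u, v) = (-7*v/sqrt(49*u^2 + 49*v^2 + 1), -7*u/sqrt(49*u^2 + 49*v^2 + 1), 1/sqrt(49*u^2 + 49*v^2 + 1)), and the second partials r_uu, r_uv, r_vv. Take dot products:
  L(u, v) = r_uu · N̂ = 0,
  M(u, v) = r_uv · N̂ = 7/sqrt(49*u^2 + 49*v^2 + 1),
  N(u, v) = r_vv · N̂ = 0.
Evaluating at (u, v) = (5/2, -1/2):
  L = 0, M = 7*sqrt(142)/213, N = 0.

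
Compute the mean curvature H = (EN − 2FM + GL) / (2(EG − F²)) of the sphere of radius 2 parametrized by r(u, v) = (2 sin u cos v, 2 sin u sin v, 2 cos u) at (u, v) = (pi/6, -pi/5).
H = -1/2

With E = 4, F = 0, G = 4*sin(u)^2, L = -2*sin(u)/Abs(sin(u)), M = 0, N = -2*sin(u)^3/Abs(sin(u)), assemble
  H = (EN − 2FM + GL) / (2(EG − F²)) = -sin(u)/(2*Abs(sin(u))).
At (u, v) = (pi/6, -pi/5): H = -1/2.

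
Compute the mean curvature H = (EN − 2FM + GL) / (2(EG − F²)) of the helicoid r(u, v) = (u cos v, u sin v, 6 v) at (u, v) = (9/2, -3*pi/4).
H = 0

With E = 1, F = 0, G = u^2 + 36, L = 0, M = -6/sqrt(u^2 + 36), N = 0, assemble
  H = (EN − 2FM + GL) / (2(EG − F²)) = 0.
At (u, v) = (9/2, -3*pi/4): H = 0.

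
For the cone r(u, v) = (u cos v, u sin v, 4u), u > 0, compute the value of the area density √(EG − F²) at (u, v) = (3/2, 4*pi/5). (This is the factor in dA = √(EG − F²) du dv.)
√(EG − F²)|_{(3/2, 4*pi/5)} = 3*sqrt(17)/2

E = 17, F = 0, G = u^2, so EG − F² = 17*u^2. Taking the positive square root: √(EG − F²) = sqrt(17)*Abs(u). At (u, v) = (3/2, 4*pi/5): 3*sqrt(17)/2.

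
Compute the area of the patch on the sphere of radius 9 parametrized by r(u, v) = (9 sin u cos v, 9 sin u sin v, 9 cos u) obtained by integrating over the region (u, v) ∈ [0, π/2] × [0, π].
Area = 81*pi

Area = ∫∫ √(EG − F²) du dv with √(EG − F²) = 81*Abs(sin(u)). Integrating over [0, π/2] × [0, π] gives 81*pi.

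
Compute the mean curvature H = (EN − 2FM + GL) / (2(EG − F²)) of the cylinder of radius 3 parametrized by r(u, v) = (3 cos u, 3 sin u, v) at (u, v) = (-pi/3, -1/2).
H = -1/6

With E = 9, F = 0, G = 1, L = -3, M = 0, N = 0, assemble
  H = (EN − 2FM + GL) / (2(EG − F²)) = -1/6.
At (u, v) = (-pi/3, -1/2): H = -1/6.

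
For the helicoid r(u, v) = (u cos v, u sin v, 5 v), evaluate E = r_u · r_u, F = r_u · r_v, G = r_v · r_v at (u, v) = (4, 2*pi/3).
E = 1;  F = 0;  G = 41

Partials: r_u = (cos(v), sin(v), 0), r_v = (-u*sin(v), u*cos(v), 5). As functions of (u, v):
  E = r_u · r_u = 1,
  F = r_u · r_v = 0,
  G = r_v · r_v = u^2 + 25.
Evaluating at (u, v) = (4, 2*pi/3): E = 1, F = 0, G = 41.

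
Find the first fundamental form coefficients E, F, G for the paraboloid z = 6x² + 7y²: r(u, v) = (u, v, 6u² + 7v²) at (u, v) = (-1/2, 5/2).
E = 37;  F = -210;  G = 1226

Partials: r_u = (1, 0, 12*u), r_v = (0, 1, 14*v). As functions of (u, v):
  E = r_u · r_u = 144*u^2 + 1,
  F = r_u · r_v = 168*u*v,
  G = r_v · r_v = 196*v^2 + 1.
Evaluating at (u, v) = (-1/2, 5/2): E = 37, F = -210, G = 1226.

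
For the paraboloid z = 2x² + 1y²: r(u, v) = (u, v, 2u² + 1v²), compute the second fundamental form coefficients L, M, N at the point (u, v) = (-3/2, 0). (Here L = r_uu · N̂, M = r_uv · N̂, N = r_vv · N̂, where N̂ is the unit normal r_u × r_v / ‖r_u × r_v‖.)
L = 4*sqrt(37)/37;  M = 0;  N = 2*sqrt(37)/37

Compute the unit normal N̂(u, v) = (-4*u/sqrt(16*u^2 + 4*v^2 + 1), -2*v/sqrt(16*u^2 + 4*v^2 + 1), 1/sqrt(16*u^2 + 4*v^2 + 1)), and the second partials r_uu, r_uv, r_vv. Take dot products:
  L(u, v) = r_uu · N̂ = 4/sqrt(16*u^2 + 4*v^2 + 1),
  M(u, v) = r_uv · N̂ = 0,
  N(u, v) = r_vv · N̂ = 2/sqrt(16*u^2 + 4*v^2 + 1).
Evaluating at (u, v) = (-3/2, 0):
  L = 4*sqrt(37)/37, M = 0, N = 2*sqrt(37)/37.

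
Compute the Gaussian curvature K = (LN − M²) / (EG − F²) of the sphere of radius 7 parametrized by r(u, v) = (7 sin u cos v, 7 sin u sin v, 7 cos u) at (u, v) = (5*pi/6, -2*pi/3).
K = 1/49

Coefficients of the first fundamental form: E = 49, F = 0, G = 49*sin(u)^2.
Coefficients of the second fundamental form: L = -7*sin(u)/Abs(sin(u)), M = 0, N = -7*sin(u)^3/Abs(sin(u)).
Assemble K = (LN − M²)/(EG − F²) = 1/49. At (u, v) = (5*pi/6, -2*pi/3): K = 1/49.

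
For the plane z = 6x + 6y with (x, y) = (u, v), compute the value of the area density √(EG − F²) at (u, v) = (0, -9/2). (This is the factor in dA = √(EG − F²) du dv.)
√(EG − F²)|_{(0, -9/2)} = sqrt(73)

E = 37, F = 36, G = 37, so EG − F² = 73. Taking the positive square root: √(EG − F²) = sqrt(73). At (u, v) = (0, -9/2): sqrt(73).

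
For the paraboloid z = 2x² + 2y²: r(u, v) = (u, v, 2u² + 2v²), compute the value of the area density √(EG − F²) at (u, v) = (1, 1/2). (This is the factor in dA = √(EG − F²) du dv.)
√(EG − F²)|_{(1, 1/2)} = sqrt(21)

E = 16*u^2 + 1, F = 16*u*v, G = 16*v^2 + 1, so EG − F² = 16*u^2 + 16*v^2 + 1. Taking the positive square root: √(EG − F²) = sqrt(16*u^2 + 16*v^2 + 1). At (u, v) = (1, 1/2): sqrt(21).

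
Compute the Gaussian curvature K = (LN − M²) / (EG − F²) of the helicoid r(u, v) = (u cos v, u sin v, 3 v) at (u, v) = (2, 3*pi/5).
K = -9/169

Coefficients of the first fundamental form: E = 1, F = 0, G = u^2 + 9.
Coefficients of the second fundamental form: L = 0, M = -3/sqrt(u^2 + 9), N = 0.
Assemble K = (LN − M²)/(EG − F²) = -9/(u^2 + 9)^2. At (u, v) = (2, 3*pi/5): K = -9/169.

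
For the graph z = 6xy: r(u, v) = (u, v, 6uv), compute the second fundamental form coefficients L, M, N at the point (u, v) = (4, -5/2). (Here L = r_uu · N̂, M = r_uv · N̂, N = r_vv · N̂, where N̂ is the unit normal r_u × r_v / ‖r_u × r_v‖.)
L = 0;  M = 3*sqrt(802)/401;  N = 0

Compute the unit normal N̂(u, v) = (-6*v/sqrt(36*u^2 + 36*v^2 + 1), -6*u/sqrt(36*u^2 + 36*v^2 + 1), 1/sqrt(36*u^2 + 36*v^2 + 1)), and the second partials r_uu, r_uv, r_vv. Take dot products:
  L(u, v) = r_uu · N̂ = 0,
  M(u, v) = r_uv · N̂ = 6/sqrt(36*u^2 + 36*v^2 + 1),
  N(u, v) = r_vv · N̂ = 0.
Evaluating at (u, v) = (4, -5/2):
  L = 0, M = 3*sqrt(802)/401, N = 0.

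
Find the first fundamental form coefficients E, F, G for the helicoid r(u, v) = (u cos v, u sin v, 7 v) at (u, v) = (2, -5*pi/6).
E = 1;  F = 0;  G = 53

Partials: r_u = (cos(v), sin(v), 0), r_v = (-u*sin(v), u*cos(v), 7). As functions of (u, v):
  E = r_u · r_u = 1,
  F = r_u · r_v = 0,
  G = r_v · r_v = u^2 + 49.
Evaluating at (u, v) = (2, -5*pi/6): E = 1, F = 0, G = 53.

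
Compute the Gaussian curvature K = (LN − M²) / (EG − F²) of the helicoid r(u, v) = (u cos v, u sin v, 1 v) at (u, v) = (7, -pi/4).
K = -1/2500

Coefficients of the first fundamental form: E = 1, F = 0, G = u^2 + 1.
Coefficients of the second fundamental form: L = 0, M = -1/sqrt(u^2 + 1), N = 0.
Assemble K = (LN − M²)/(EG − F²) = -1/(u^2 + 1)^2. At (u, v) = (7, -pi/4): K = -1/2500.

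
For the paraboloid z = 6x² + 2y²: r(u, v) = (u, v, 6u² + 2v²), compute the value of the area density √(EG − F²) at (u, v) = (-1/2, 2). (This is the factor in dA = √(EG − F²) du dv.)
√(EG − F²)|_{(-1/2, 2)} = sqrt(101)

E = 144*u^2 + 1, F = 48*u*v, G = 16*v^2 + 1, so EG − F² = 144*u^2 + 16*v^2 + 1. Taking the positive square root: √(EG − F²) = sqrt(144*u^2 + 16*v^2 + 1). At (u, v) = (-1/2, 2): sqrt(101).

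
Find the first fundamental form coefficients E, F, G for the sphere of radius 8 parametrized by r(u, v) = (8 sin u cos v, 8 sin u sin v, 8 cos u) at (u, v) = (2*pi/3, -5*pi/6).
E = 64;  F = 0;  G = 48

Partials: r_u = (8*cos(u)*cos(v), 8*sin(v)*cos(u), -8*sin(u)), r_v = (-8*sin(u)*sin(v), 8*sin(u)*cos(v), 0). As functions of (u, v):
  E = r_u · r_u = 64,
  F = r_u · r_v = 0,
  G = r_v · r_v = 64*sin(u)^2.
Evaluating at (u, v) = (2*pi/3, -5*pi/6): E = 64, F = 0, G = 48.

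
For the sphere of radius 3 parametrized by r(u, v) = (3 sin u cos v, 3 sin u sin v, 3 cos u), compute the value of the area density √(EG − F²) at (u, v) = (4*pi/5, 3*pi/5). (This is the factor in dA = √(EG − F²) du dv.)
√(EG − F²)|_{(4*pi/5, 3*pi/5)} = 9*sqrt(10 - 2*sqrt(5))/4

E = 9, F = 0, G = 9*sin(u)^2, so EG − F² = 81*sin(u)^2. Taking the positive square root: √(EG − F²) = 9*Abs(sin(u)). At (u, v) = (4*pi/5, 3*pi/5): 9*sqrt(10 - 2*sqrt(5))/4.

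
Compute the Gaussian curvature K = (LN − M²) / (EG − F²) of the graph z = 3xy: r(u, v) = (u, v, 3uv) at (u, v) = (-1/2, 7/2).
K = -36/51529

Coefficients of the first fundamental form: E = 9*v^2 + 1, F = 9*u*v, G = 9*u^2 + 1.
Coefficients of the second fundamental form: L = 0, M = 3/sqrt(9*u^2 + 9*v^2 + 1), N = 0.
Assemble K = (LN − M²)/(EG − F²) = -9/(81*u^4 + 162*u^2*v^2 + 18*u^2 + 81*v^4 + 18*v^2 + 1). At (u, v) = (-1/2, 7/2): K = -36/51529.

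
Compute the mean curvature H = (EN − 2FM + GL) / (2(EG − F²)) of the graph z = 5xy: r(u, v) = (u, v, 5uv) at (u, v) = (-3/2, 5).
H = 7500*sqrt(2729)/7447441

With E = 25*v^2 + 1, F = 25*u*v, G = 25*u^2 + 1, L = 0, M = 5/sqrt(25*u^2 + 25*v^2 + 1), N = 0, assemble
  H = (EN − 2FM + GL) / (2(EG − F²)) = -125*u*v/(25*u^2 + 25*v^2 + 1)^(3/2).
At (u, v) = (-3/2, 5): H = 7500*sqrt(2729)/7447441.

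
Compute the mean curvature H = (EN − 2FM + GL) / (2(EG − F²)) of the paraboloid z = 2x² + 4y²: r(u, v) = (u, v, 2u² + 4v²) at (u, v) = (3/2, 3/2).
H = 438*sqrt(181)/32761

With E = 16*u^2 + 1, F = 32*u*v, G = 64*v^2 + 1, L = 4/sqrt(16*u^2 + 64*v^2 + 1), M = 0, N = 8/sqrt(16*u^2 + 64*v^2 + 1), assemble
  H = (EN − 2FM + GL) / (2(EG − F²)) = 2*(32*u^2 + 64*v^2 + 3)/(16*u^2 + 64*v^2 + 1)^(3/2).
At (u, v) = (3/2, 3/2): H = 438*sqrt(181)/32761.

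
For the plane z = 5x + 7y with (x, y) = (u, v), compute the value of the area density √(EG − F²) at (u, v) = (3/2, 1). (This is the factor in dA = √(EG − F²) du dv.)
√(EG − F²)|_{(3/2, 1)} = 5*sqrt(3)

E = 26, F = 35, G = 50, so EG − F² = 75. Taking the positive square root: √(EG − F²) = 5*sqrt(3). At (u, v) = (3/2, 1): 5*sqrt(3).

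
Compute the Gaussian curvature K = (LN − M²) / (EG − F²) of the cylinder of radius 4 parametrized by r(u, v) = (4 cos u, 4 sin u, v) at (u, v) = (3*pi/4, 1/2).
K = 0

Coefficients of the first fundamental form: E = 16, F = 0, G = 1.
Coefficients of the second fundamental form: L = -4, M = 0, N = 0.
Assemble K = (LN − M²)/(EG − F²) = 0. At (u, v) = (3*pi/4, 1/2): K = 0.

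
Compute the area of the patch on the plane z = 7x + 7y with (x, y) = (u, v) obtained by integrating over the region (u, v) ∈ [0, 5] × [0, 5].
Area = 75*sqrt(11)

Area = ∫∫ √(EG − F²) du dv with √(EG − F²) = 3*sqrt(11). Integrating over [0, 5] × [0, 5] gives 75*sqrt(11).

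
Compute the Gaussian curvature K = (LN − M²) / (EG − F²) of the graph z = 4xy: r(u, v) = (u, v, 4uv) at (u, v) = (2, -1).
K = -16/6561

Coefficients of the first fundamental form: E = 16*v^2 + 1, F = 16*u*v, G = 16*u^2 + 1.
Coefficients of the second fundamental form: L = 0, M = 4/sqrt(16*u^2 + 16*v^2 + 1), N = 0.
Assemble K = (LN − M²)/(EG − F²) = -16/(256*u^4 + 512*u^2*v^2 + 32*u^2 + 256*v^4 + 32*v^2 + 1). At (u, v) = (2, -1): K = -16/6561.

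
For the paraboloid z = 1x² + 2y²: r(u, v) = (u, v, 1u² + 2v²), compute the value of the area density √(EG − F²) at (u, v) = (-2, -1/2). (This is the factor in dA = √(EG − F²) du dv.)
√(EG − F²)|_{(-2, -1/2)} = sqrt(21)

E = 4*u^2 + 1, F = 8*u*v, G = 16*v^2 + 1, so EG − F² = 4*u^2 + 16*v^2 + 1. Taking the positive square root: √(EG − F²) = sqrt(4*u^2 + 16*v^2 + 1). At (u, v) = (-2, -1/2): sqrt(21).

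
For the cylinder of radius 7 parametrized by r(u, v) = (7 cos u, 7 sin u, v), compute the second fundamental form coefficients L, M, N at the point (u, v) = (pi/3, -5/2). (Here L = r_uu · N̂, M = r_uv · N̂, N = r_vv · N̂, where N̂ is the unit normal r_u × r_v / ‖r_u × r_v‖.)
L = -7;  M = 0;  N = 0

Compute the unit normal N̂(u, v) = (cos(u), sin(u), 0), and the second partials r_uu, r_uv, r_vv. Take dot products:
  L(u, v) = r_uu · N̂ = -7,
  M(u, v) = r_uv · N̂ = 0,
  N(u, v) = r_vv · N̂ = 0.
Evaluating at (u, v) = (pi/3, -5/2):
  L = -7, M = 0, N = 0.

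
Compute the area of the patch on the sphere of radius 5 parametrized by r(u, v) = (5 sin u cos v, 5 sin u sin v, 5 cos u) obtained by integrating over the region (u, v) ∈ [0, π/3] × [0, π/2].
Area = 25*pi/4

Area = ∫∫ √(EG − F²) du dv with √(EG − F²) = 25*Abs(sin(u)). Integrating over [0, π/3] × [0, π/2] gives 25*pi/4.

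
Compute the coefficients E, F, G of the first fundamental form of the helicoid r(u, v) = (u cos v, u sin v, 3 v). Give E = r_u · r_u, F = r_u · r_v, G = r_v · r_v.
E = 1;  F = 0;  G = u^2 + 9

Compute partials: r_u = (cos(v), sin(v), 0), r_v = (-u*sin(v), u*cos(v), 3). Then
  E = r_u · r_u = 1,
  F = r_u · r_v = 0,
  G = r_v · r_v = u^2 + 9.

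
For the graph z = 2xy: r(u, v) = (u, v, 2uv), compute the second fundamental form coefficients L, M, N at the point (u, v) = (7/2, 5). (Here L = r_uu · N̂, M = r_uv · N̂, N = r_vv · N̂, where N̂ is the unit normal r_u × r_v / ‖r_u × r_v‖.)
L = 0;  M = sqrt(6)/15;  N = 0

Compute the unit normal N̂(u, v) = (-2*v/sqrt(4*u^2 + 4*v^2 + 1), -2*u/sqrt(4*u^2 + 4*v^2 + 1), 1/sqrt(4*u^2 + 4*v^2 + 1)), and the second partials r_uu, r_uv, r_vv. Take dot products:
  L(u, v) = r_uu · N̂ = 0,
  M(u, v) = r_uv · N̂ = 2/sqrt(4*u^2 + 4*v^2 + 1),
  N(u, v) = r_vv · N̂ = 0.
Evaluating at (u, v) = (7/2, 5):
  L = 0, M = sqrt(6)/15, N = 0.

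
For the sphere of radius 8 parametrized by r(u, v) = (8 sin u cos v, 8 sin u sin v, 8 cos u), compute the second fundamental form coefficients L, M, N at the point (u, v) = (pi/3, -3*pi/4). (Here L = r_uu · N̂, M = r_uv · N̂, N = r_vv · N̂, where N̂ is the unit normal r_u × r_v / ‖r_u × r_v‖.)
L = -8;  M = 0;  N = -6

Compute the unit normal N̂(u, v) = (sin(u)^2*cos(v)/Abs(sin(u)), sin(u)^2*sin(v)/Abs(sin(u)), sin(2*u)/(2*Abs(sin(u)))), and the second partials r_uu, r_uv, r_vv. Take dot products:
  L(u, v) = r_uu · N̂ = -8*sin(u)/Abs(sin(u)),
  M(u, v) = r_uv · N̂ = 0,
  N(u, v) = r_vv · N̂ = -8*sin(u)^3/Abs(sin(u)).
Evaluating at (u, v) = (pi/3, -3*pi/4):
  L = -8, M = 0, N = -6.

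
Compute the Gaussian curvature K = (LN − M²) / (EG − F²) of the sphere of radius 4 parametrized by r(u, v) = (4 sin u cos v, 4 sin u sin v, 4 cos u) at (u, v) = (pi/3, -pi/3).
K = 1/16

Coefficients of the first fundamental form: E = 16, F = 0, G = 16*sin(u)^2.
Coefficients of the second fundamental form: L = -4*sin(u)/Abs(sin(u)), M = 0, N = -4*sin(u)^3/Abs(sin(u)).
Assemble K = (LN − M²)/(EG − F²) = 1/16. At (u, v) = (pi/3, -pi/3): K = 1/16.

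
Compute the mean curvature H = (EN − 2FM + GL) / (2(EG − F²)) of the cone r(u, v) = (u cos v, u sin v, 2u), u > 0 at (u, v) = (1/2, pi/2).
H = 2*sqrt(5)/5

With E = 5, F = 0, G = u^2, L = 0, M = 0, N = 2*sqrt(5)*u^2/(5*Abs(u)), assemble
  H = (EN − 2FM + GL) / (2(EG − F²)) = sqrt(5)/(5*Abs(u)).
At (u, v) = (1/2, pi/2): H = 2*sqrt(5)/5.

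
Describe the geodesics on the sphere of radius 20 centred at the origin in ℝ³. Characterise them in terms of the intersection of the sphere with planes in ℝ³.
Geodesics on the sphere of radius 20 are great circles — circles of radius 20 obtained as the intersection of the sphere with planes through the origin (the centre of the sphere).

A curve α(t) of nonzero constant speed on the sphere of radius 20 is a geodesic iff its acceleration α̈ is everywhere normal to the surface, i.e. parallel to the radial vector α(t). Then d/dt(α × α̇) = α̇ × α̇ + α × α̈ = 0, so α × α̇ is a constant vector n ≠ 0 and α(t) · n = 0 for all t: α lies in the plane through the origin with normal n. The intersection of that plane with the sphere is a circle of radius 20 (a great circle). Conversely, a great circle traversed at constant speed has centripetal acceleration pointing at the origin, hence normal to the sphere, so every great circle is a geodesic.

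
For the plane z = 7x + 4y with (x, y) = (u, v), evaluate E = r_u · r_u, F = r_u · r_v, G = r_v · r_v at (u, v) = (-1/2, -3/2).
E = 50;  F = 28;  G = 17

Partials: r_u = (1, 0, 7), r_v = (0, 1, 4). As functions of (u, v):
  E = r_u · r_u = 50,
  F = r_u · r_v = 28,
  G = r_v · r_v = 17.
Evaluating at (u, v) = (-1/2, -3/2): E = 50, F = 28, G = 17.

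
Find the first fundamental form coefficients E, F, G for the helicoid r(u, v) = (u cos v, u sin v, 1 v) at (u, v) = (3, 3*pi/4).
E = 1;  F = 0;  G = 10

Partials: r_u = (cos(v), sin(v), 0), r_v = (-u*sin(v), u*cos(v), 1). As functions of (u, v):
  E = r_u · r_u = 1,
  F = r_u · r_v = 0,
  G = r_v · r_v = u^2 + 1.
Evaluating at (u, v) = (3, 3*pi/4): E = 1, F = 0, G = 10.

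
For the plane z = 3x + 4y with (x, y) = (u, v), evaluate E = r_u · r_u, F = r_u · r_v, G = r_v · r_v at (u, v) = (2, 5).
E = 10;  F = 12;  G = 17

Partials: r_u = (1, 0, 3), r_v = (0, 1, 4). As functions of (u, v):
  E = r_u · r_u = 10,
  F = r_u · r_v = 12,
  G = r_v · r_v = 17.
Evaluating at (u, v) = (2, 5): E = 10, F = 12, G = 17.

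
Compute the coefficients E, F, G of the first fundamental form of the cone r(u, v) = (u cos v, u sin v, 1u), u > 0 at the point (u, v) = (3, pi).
E = 2;  F = 0;  G = 9

Partials: r_u = (cos(v), sin(v), 1), r_v = (-u*sin(v), u*cos(v), 0). As functions of (u, v):
  E = r_u · r_u = 2,
  F = r_u · r_v = 0,
  G = r_v · r_v = u^2.
Evaluating at (u, v) = (3, pi): E = 2, F = 0, G = 9.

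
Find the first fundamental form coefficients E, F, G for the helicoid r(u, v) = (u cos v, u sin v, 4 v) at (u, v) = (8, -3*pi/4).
E = 1;  F = 0;  G = 80

Partials: r_u = (cos(v), sin(v), 0), r_v = (-u*sin(v), u*cos(v), 4). As functions of (u, v):
  E = r_u · r_u = 1,
  F = r_u · r_v = 0,
  G = r_v · r_v = u^2 + 16.
Evaluating at (u, v) = (8, -3*pi/4): E = 1, F = 0, G = 80.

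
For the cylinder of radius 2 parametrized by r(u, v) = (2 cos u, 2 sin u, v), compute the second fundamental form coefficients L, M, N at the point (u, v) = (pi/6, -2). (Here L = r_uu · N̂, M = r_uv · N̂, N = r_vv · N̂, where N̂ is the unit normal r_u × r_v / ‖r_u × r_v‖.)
L = -2;  M = 0;  N = 0

Compute the unit normal N̂(u, v) = (cos(u), sin(u), 0), and the second partials r_uu, r_uv, r_vv. Take dot products:
  L(u, v) = r_uu · N̂ = -2,
  M(u, v) = r_uv · N̂ = 0,
  N(u, v) = r_vv · N̂ = 0.
Evaluating at (u, v) = (pi/6, -2):
  L = -2, M = 0, N = 0.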